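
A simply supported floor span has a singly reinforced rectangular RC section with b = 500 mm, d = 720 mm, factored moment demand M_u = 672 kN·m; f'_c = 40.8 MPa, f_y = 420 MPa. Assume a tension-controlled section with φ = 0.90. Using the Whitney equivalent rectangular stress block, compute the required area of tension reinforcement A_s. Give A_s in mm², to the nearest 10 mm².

M_n = M_u/φ = 672/0.90 = 746.667 kN·m.
With M_n = 0.85 f'_c a b (d − a/2), solve the quadratic for a:
a = d − √(d² − 2M_n/(0.85 f'_c b)) = 720 − √(720² − 2 × 746.667×10⁶/(0.85 × 40.8 × 500)) = 62.52 mm.
A_s = 0.85 f'_c a b / f_y = 0.85 × 40.8 × 62.52 × 500 / 420 = 2581.2 mm².

A_s ≈ 2580 mm²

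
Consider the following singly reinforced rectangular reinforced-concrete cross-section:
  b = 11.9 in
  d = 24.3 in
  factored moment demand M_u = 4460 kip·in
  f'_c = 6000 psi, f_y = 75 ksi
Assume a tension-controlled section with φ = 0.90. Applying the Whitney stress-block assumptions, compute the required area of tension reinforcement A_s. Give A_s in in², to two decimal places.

A_s ≈ 2.94 in²

M_n = M_u/φ = 4460/0.90 = 4955.56 kip·in.
From M_n = 0.85 f'_c a b (d − a/2):
a = d − √(d² − 2M_n/(0.85 f'_c b)) = 24.3 − √(24.3² − 2 × 4955.56/(0.85 × 6 × 11.9)) = 3.632 in.
A_s = 0.85 f'_c a b / f_y = 0.85 × 6 × 3.632 × 11.9 / 75 = 2.939 in².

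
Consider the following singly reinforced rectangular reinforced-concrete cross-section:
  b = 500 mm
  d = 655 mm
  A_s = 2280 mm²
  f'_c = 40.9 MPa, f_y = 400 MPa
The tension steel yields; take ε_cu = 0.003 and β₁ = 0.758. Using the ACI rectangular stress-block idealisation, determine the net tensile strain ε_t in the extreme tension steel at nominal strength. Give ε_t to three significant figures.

ε_t ≈ 0.0254

a = A_s f_y/(0.85 f'_c b) = 52.47 mm.
β₁ = 0.758, so c = a/β₁ = 52.47/0.758 = 69.22 mm.
From the linear strain diagram with ε_cu = 0.003: ε_t = 0.003 (d − c)/c = 0.003 × (655 − 69.22)/69.22 = 0.0254.
Since ε_t ≥ 0.005, the section is tension-controlled.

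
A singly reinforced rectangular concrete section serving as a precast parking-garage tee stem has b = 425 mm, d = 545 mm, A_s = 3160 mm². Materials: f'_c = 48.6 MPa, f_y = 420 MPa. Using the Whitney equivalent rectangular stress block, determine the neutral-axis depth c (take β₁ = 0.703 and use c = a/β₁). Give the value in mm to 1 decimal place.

c ≈ 107.5 mm

T = A_s f_y = 3160 × 420 = 1327200 N = 1327.2 kN.
Setting C = 0.85 f'_c a b equal to T: a = 1327200/(0.85 × 48.6 × 425) = 75.595 mm.
With β₁ = 0.703, c = a/β₁ = 75.595/0.703 = 107.5 mm.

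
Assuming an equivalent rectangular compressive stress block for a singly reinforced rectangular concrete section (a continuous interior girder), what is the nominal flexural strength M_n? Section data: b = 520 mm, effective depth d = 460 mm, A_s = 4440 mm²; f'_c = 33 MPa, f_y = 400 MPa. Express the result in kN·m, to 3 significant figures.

T = A_s f_y = 4440 × 400 = 1776000 N = 1776 kN.
From C = T: a = T/(0.85 f'_c b) = 1776000/(0.85 × 33 × 520) = 121.76 mm.
M_n = T(d − a/2) = 1776 kN × (460 − 60.88) mm = 708.84 kN·m.

M_n ≈ 709 kN·m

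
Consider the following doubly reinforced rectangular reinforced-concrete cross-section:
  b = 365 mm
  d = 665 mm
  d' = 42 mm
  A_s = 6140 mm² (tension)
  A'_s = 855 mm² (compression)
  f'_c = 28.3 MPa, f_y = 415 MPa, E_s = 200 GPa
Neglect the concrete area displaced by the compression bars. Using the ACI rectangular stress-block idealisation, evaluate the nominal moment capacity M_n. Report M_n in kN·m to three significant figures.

M_n ≈ 1410 kN·m

Assume both tension and compression steel yield.
Net tension couple steel: A_s − A'_s = 5285 mm².
a = (A_s − A'_s) f_y / (0.85 f'_c b) = 2193275/(0.85 × 28.3 × 365) = 249.80 mm.
c = a/β₁ = 249.80/0.848 = 294.58 mm; ε'_s = 0.003(c − d')/c = 0.0026 ≥ f_y/E_s = 0.0021, so compression steel does yield.
M_n = (A_s − A'_s) f_y (d − a/2) + A'_s f_y (d − d') = [2193275 × (665 − 124.9) + 354825 × (665 − 42)] × 10⁻⁶ = 1184.59 + 221.06 = 1405.65 kN·m.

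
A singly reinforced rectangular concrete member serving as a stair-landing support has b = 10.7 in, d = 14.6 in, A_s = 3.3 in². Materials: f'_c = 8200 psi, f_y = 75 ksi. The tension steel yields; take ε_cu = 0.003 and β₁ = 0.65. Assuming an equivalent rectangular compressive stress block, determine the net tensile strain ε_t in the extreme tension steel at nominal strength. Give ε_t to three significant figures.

a = A_s f_y/(0.85 f'_c b) = 3.319 in.
β₁ = 0.65, so c = a/β₁ = 3.319/0.65 = 5.106 in.
From the linear strain diagram with ε_cu = 0.003: ε_t = 0.003 (d − c)/c = 0.003 × (14.6 − 5.106)/5.106 = 0.00558.
Since ε_t ≥ 0.005, the section is tension-controlled.

ε_t ≈ 0.00558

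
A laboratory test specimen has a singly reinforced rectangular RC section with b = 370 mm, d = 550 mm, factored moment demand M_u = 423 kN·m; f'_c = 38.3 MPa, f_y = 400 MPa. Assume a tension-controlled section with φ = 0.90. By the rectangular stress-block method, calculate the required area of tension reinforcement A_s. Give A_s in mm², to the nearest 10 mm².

M_n = M_u/φ = 423/0.90 = 470 kN·m.
With M_n = 0.85 f'_c a b (d − a/2), solve the quadratic for a:
a = d − √(d² − 2M_n/(0.85 f'_c b)) = 550 − √(550² − 2 × 470×10⁶/(0.85 × 38.3 × 370)) = 76.23 mm.
A_s = 0.85 f'_c a b / f_y = 0.85 × 38.3 × 76.23 × 370 / 400 = 2295.5 mm².

A_s ≈ 2300 mm²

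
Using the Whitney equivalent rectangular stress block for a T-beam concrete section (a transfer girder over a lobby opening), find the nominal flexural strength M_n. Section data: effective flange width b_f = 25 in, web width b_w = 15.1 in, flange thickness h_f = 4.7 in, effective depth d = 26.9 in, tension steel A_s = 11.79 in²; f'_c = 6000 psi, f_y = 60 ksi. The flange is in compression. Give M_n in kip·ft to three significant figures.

M_n ≈ 1420 kip·ft

Tension: T = A_s f_y = 11.79 × 60 = 707.4 kips.
Try a within the flange: a = T/(0.85 f'_c b_f) = 707.4/(0.85 × 6 × 25) = 5.548 in.
a = 5.548 > h_f = 4.7 in: the block extends into the web. Split into flange-overhang and web parts.
C_f = 0.85 f'_c (b_f − b_w) h_f = 0.85 × 6 × (25 − 15.1) × 4.7 = 237.3 kips.
Remaining web compression depth: a_w = (T − C_f)/(0.85 f'_c b_w) = (707.4 − 237.3)/(0.85 × 6 × 15.1) = 6.104 in.
M_n = C_f(d − h_f/2) + (T − C_f)(d − a_w/2) = 237.3 × (26.9 − 2.35) + 470.1 × (26.9 − 3.052) = 5825.7 + 11210.9 = 17036.6 kip·in.
M_n = 17036.6/12 = 1419.72 kip·ft.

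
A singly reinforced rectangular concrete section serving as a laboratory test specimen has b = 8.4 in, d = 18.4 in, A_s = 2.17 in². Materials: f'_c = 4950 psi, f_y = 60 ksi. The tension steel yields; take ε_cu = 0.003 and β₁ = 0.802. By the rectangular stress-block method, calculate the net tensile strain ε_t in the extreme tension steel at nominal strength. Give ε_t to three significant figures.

ε_t ≈ 0.00902

a = A_s f_y/(0.85 f'_c b) = 3.684 in.
β₁ = 0.802, so c = a/β₁ = 3.684/0.802 = 4.594 in.
From the linear strain diagram with ε_cu = 0.003: ε_t = 0.003 (d − c)/c = 0.003 × (18.4 − 4.594)/4.594 = 0.00902.
Since ε_t ≥ 0.005, the section is tension-controlled.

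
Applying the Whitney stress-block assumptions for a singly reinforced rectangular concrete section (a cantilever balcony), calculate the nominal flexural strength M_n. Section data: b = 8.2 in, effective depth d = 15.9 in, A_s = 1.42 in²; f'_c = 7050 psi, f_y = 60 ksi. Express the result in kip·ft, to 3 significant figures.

M_n ≈ 107 kip·ft

T = A_s f_y = 1.42 × 60 = 85.2 kips.
a = T/(0.85 f'_c b) = 85.2/(0.85 × 7.05 × 8.2) = 1.734 in.
M_n = T(d − a/2) = 85.2 × (15.9 − 0.867) = 1280.8 kip·in = 1280.8/12 = 106.73 kip·ft.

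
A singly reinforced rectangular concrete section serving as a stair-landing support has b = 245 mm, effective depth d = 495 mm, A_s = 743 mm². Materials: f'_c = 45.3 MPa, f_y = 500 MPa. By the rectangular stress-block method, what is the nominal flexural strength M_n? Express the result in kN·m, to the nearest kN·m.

M_n ≈ 177 kN·m

T = A_s f_y = 743 × 500 = 371500 N = 371.5 kN.
From C = T: a = T/(0.85 f'_c b) = 371500/(0.85 × 45.3 × 245) = 39.38 mm.
M_n = T(d − a/2) = 371.5 kN × (495 − 19.69) mm = 176.58 kN·m.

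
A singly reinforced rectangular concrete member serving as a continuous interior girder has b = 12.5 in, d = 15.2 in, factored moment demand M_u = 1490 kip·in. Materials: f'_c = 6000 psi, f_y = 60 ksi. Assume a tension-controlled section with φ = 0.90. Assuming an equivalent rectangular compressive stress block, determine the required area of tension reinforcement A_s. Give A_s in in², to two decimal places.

A_s ≈ 1.93 in²

M_n = M_u/φ = 1490/0.90 = 1655.56 kip·in.
From M_n = 0.85 f'_c a b (d − a/2):
a = d − √(d² − 2M_n/(0.85 f'_c b)) = 15.2 − √(15.2² − 2 × 1655.56/(0.85 × 6 × 12.5)) = 1.817 in.
A_s = 0.85 f'_c a b / f_y = 0.85 × 6 × 1.817 × 12.5 / 60 = 1.931 in².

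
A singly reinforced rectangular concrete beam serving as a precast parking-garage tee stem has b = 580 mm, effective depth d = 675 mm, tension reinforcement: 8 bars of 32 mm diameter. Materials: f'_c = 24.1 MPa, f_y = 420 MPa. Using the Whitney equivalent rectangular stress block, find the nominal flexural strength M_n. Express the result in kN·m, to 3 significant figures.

M_n ≈ 1520 kN·m

A_s = 8 × 804 = 6432 mm².
T = A_s f_y = 6432 × 420 = 2701440 N = 2701.44 kN.
From C = T: a = T/(0.85 f'_c b) = 2701440/(0.85 × 24.1 × 580) = 227.37 mm.
M_n = T(d − a/2) = 2701.44 kN × (675 − 113.685) mm = 1516.36 kN·m.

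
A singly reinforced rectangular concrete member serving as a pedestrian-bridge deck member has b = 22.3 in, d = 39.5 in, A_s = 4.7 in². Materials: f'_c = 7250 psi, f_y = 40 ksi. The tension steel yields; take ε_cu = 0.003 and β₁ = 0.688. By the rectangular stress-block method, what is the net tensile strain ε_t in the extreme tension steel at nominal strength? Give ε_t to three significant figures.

a = A_s f_y/(0.85 f'_c b) = 1.368 in.
β₁ = 0.688, so c = a/β₁ = 1.368/0.688 = 1.988 in.
From the linear strain diagram with ε_cu = 0.003: ε_t = 0.003 (d − c)/c = 0.003 × (39.5 − 1.988)/1.988 = 0.0566.
Since ε_t ≥ 0.005, the section is tension-controlled.

ε_t ≈ 0.0566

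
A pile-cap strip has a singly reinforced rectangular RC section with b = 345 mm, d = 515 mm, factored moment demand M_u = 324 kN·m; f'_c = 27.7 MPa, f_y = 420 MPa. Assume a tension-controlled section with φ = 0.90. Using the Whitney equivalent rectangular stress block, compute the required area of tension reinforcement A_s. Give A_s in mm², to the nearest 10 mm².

M_n = M_u/φ = 324/0.90 = 360 kN·m.
With M_n = 0.85 f'_c a b (d − a/2), solve the quadratic for a:
a = d − √(d² − 2M_n/(0.85 f'_c b)) = 515 − √(515² − 2 × 360×10⁶/(0.85 × 27.7 × 345)) = 94.78 mm.
A_s = 0.85 f'_c a b / f_y = 0.85 × 27.7 × 94.78 × 345 / 420 = 1833.1 mm².

A_s ≈ 1830 mm²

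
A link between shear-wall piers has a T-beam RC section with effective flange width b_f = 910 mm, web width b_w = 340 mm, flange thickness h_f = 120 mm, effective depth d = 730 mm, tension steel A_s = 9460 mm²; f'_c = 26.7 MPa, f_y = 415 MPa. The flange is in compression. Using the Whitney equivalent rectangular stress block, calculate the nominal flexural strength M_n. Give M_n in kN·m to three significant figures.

M_n ≈ 2410 kN·m

Tension: T = A_s f_y = 9460 × 415 = 3925900 N.
Try a within the flange: a = T/(0.85 f'_c b_f) = 3925900/(0.85 × 26.7 × 910) = 190.09 mm.
a = 190.09 > h_f = 120 mm: the block extends into the web. Split into flange-overhang and web parts.
C_f = 0.85 f'_c (b_f − b_w) h_f = 0.85 × 26.7 × (910 − 340) × 120 = 1552338 N.
Remaining web compression depth: a_w = (T − C_f)/(0.85 f'_c b_w) = (3925900 − 1552338)/(0.85 × 26.7 × 340) = 307.60 mm.
M_n = C_f(d − h_f/2) + (T − C_f)(d − a_w/2) = 1552338 × (730 − 60) + 2373562 × (730 − 153.8) = 1040.07 + 1367.65 = 2407.72 × 10⁶ N·mm.
M_n = 2407.72 kN·m.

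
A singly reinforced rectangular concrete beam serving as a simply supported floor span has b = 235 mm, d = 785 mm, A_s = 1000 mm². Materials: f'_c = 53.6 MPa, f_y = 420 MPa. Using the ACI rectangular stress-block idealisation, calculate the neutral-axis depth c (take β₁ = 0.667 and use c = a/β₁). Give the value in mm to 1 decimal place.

T = A_s f_y = 1000 × 420 = 420000 N = 420 kN.
Setting C = 0.85 f'_c a b equal to T: a = 420000/(0.85 × 53.6 × 235) = 39.228 mm.
With β₁ = 0.667, c = a/β₁ = 39.228/0.667 = 58.8 mm.

c ≈ 58.8 mm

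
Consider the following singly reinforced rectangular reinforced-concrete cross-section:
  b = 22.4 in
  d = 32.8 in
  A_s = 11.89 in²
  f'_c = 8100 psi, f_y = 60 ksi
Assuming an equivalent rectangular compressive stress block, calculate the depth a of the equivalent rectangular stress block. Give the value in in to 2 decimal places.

T = A_s f_y = 11.89 × 60 = 713.4 kips.
a = T/(0.85 f'_c b) = 713.4/(0.85 × 8.1 × 22.4) = 4.63 in.

a ≈ 4.63 in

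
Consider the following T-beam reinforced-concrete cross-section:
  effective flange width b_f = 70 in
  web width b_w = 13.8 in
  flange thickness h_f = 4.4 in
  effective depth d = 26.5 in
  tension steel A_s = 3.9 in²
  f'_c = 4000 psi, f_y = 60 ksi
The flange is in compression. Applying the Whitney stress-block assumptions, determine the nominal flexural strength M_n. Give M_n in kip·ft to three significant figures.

Tension: T = A_s f_y = 3.9 × 60 = 234 kips.
Try a within the flange: a = T/(0.85 f'_c b_f) = 234/(0.85 × 4 × 70) = 0.983 in.
Since a = 0.983 ≤ h_f = 4.4 in, the stress block lies entirely in the flange; analyse as a rectangular beam of width b_f.
M_n = T(d − a/2) = 234 × (26.5 − 0.4915) = 6086.0 kip·in.
M_n = 6086.0/12 = 507.17 kip·ft.

M_n ≈ 507 kip·ft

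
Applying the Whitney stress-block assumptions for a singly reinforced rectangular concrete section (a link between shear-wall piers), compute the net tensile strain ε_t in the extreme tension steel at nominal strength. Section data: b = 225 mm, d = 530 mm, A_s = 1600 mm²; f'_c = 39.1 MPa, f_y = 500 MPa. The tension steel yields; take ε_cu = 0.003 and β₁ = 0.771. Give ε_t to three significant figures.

a = A_s f_y/(0.85 f'_c b) = 106.98 mm.
β₁ = 0.771, so c = a/β₁ = 106.98/0.771 = 138.75 mm.
From the linear strain diagram with ε_cu = 0.003: ε_t = 0.003 (d − c)/c = 0.003 × (530 − 138.75)/138.75 = 0.00846.
Since ε_t ≥ 0.005, the section is tension-controlled.

ε_t ≈ 0.00846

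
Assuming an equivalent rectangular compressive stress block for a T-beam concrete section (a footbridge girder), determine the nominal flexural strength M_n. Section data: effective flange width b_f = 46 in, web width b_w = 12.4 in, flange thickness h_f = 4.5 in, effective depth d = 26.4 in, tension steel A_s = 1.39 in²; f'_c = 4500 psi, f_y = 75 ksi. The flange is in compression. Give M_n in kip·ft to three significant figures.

M_n ≈ 227 kip·ft

Tension: T = A_s f_y = 1.39 × 75 = 104.25 kips.
Try a within the flange: a = T/(0.85 f'_c b_f) = 104.25/(0.85 × 4.5 × 46) = 0.592 in.
Since a = 0.592 ≤ h_f = 4.5 in, the stress block lies entirely in the flange; analyse as a rectangular beam of width b_f.
M_n = T(d − a/2) = 104.25 × (26.4 − 0.296) = 2721.3 kip·in.
M_n = 2721.3/12 = 226.78 kip·ft.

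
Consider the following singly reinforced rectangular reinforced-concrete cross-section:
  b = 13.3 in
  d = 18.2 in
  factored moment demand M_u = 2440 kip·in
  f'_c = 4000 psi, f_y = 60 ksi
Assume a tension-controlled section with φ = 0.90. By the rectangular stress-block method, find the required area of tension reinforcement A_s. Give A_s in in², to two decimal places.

M_n = M_u/φ = 2440/0.90 = 2711.11 kip·in.
From M_n = 0.85 f'_c a b (d − a/2):
a = d − √(d² − 2M_n/(0.85 f'_c b)) = 18.2 − √(18.2² − 2 × 2711.11/(0.85 × 4 × 13.3)) = 3.663 in.
A_s = 0.85 f'_c a b / f_y = 0.85 × 4 × 3.663 × 13.3 / 60 = 2.761 in².

A_s ≈ 2.76 in²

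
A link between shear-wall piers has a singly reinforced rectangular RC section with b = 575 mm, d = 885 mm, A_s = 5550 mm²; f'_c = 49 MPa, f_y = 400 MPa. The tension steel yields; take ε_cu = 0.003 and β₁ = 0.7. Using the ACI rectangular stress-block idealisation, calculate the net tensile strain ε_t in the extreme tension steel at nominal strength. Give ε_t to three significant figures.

ε_t ≈ 0.0170

a = A_s f_y/(0.85 f'_c b) = 92.70 mm.
β₁ = 0.7, so c = a/β₁ = 92.70/0.7 = 132.43 mm.
From the linear strain diagram with ε_cu = 0.003: ε_t = 0.003 (d − c)/c = 0.003 × (885 − 132.43)/132.43 = 0.0170.
Since ε_t ≥ 0.005, the section is tension-controlled.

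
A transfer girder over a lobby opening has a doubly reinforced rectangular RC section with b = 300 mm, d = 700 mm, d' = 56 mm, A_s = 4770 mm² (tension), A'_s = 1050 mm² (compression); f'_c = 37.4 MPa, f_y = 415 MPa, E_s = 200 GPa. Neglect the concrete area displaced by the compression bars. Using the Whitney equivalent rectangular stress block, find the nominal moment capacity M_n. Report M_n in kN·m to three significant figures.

M_n ≈ 1240 kN·m

Assume both tension and compression steel yield.
Net tension couple steel: A_s − A'_s = 3720 mm².
a = (A_s − A'_s) f_y / (0.85 f'_c b) = 1543800/(0.85 × 37.4 × 300) = 161.87 mm.
c = a/β₁ = 161.87/0.783 = 206.73 mm; ε'_s = 0.003(c − d')/c = 0.0022 ≥ f_y/E_s = 0.0021, so compression steel does yield.
M_n = (A_s − A'_s) f_y (d − a/2) + A'_s f_y (d − d') = [1543800 × (700 − 80.935) + 435750 × (700 − 56)] × 10⁻⁶ = 955.71 + 280.62 = 1236.33 kN·m.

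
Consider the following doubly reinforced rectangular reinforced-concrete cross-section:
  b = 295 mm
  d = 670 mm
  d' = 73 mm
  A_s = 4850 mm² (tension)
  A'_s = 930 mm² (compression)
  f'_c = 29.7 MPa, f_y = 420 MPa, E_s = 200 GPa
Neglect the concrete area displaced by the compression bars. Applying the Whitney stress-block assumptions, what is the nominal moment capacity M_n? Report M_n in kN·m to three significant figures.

M_n ≈ 1150 kN·m

Assume both tension and compression steel yield.
Net tension couple steel: A_s − A'_s = 3920 mm².
a = (A_s − A'_s) f_y / (0.85 f'_c b) = 1646400/(0.85 × 29.7 × 295) = 221.07 mm.
c = a/β₁ = 221.07/0.838 = 263.81 mm; ε'_s = 0.003(c − d')/c = 0.0022 ≥ f_y/E_s = 0.0021, so compression steel does yield.
M_n = (A_s − A'_s) f_y (d − a/2) + A'_s f_y (d − d') = [1646400 × (670 − 110.535) + 390600 × (670 − 73)] × 10⁻⁶ = 921.10 + 233.19 = 1154.29 kN·m.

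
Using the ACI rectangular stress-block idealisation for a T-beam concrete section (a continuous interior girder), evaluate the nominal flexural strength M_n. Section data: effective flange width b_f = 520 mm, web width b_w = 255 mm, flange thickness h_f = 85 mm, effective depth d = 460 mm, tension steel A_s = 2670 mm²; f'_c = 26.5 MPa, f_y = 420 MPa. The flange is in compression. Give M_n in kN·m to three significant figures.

Tension: T = A_s f_y = 2670 × 420 = 1121400 N.
Try a within the flange: a = T/(0.85 f'_c b_f) = 1121400/(0.85 × 26.5 × 520) = 95.74 mm.
a = 95.74 > h_f = 85 mm: the block extends into the web. Split into flange-overhang and web parts.
C_f = 0.85 f'_c (b_f − b_w) h_f = 0.85 × 26.5 × (520 − 255) × 85 = 507376 N.
Remaining web compression depth: a_w = (T − C_f)/(0.85 f'_c b_w) = (1121400 − 507376)/(0.85 × 26.5 × 255) = 106.90 mm.
M_n = C_f(d − h_f/2) + (T − C_f)(d − a_w/2) = 507376 × (460 − 42.5) + 614024 × (460 − 53.45) = 211.83 + 249.63 = 461.46 × 10⁶ N·mm.
M_n = 461.46 kN·m.

M_n ≈ 461 kN·m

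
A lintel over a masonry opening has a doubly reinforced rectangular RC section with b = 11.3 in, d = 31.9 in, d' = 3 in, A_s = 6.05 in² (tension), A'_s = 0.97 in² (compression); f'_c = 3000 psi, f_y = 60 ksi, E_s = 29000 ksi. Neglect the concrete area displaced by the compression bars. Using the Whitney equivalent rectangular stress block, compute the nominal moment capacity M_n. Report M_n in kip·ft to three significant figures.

M_n ≈ 816 kip·ft

Assume both steels yield.
a = (A_s − A'_s) f_y/(0.85 f'_c b) = (6.05 − 0.97) × 60/(0.85 × 3 × 11.3) = 10.578 in.
c = a/β₁ = 10.578/0.85 = 12.445 in; ε'_s = 0.003(c − d')/c = 0.0023 ≥ ε_y = 0.0021, so the compression steel yields.
M_n = (A_s − A'_s) f_y (d − a/2) + A'_s f_y (d − d') = 304.8 × (31.9 − 5.289) + 58.2 × (31.9 − 3) = 8111.0 + 1682.0 = 9793.0 kip·in = 9793.0/12 = 816.08 kip·ft.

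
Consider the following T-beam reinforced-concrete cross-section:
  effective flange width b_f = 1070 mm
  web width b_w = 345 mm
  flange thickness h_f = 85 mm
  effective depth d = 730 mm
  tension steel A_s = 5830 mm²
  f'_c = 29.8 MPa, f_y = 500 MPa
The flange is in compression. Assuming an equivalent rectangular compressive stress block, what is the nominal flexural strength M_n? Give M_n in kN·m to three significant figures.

Tension: T = A_s f_y = 5830 × 500 = 2915000 N.
Try a within the flange: a = T/(0.85 f'_c b_f) = 2915000/(0.85 × 29.8 × 1070) = 107.55 mm.
a = 107.55 > h_f = 85 mm: the block extends into the web. Split into flange-overhang and web parts.
C_f = 0.85 f'_c (b_f − b_w) h_f = 0.85 × 29.8 × (1070 − 345) × 85 = 1560961 N.
Remaining web compression depth: a_w = (T − C_f)/(0.85 f'_c b_w) = (2915000 − 1560961)/(0.85 × 29.8 × 345) = 154.94 mm.
M_n = C_f(d − h_f/2) + (T − C_f)(d − a_w/2) = 1560961 × (730 − 42.5) + 1354039 × (730 − 77.47) = 1073.16 + 883.55 = 1956.71 × 10⁶ N·mm.
M_n = 1956.71 kN·m.

M_n ≈ 1960 kN·m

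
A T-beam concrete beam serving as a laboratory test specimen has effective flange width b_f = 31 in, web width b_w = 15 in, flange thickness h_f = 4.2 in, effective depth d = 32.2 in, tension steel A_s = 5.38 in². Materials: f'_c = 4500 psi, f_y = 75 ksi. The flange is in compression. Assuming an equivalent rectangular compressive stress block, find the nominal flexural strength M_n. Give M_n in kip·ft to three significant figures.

M_n ≈ 1030 kip·ft

Tension: T = A_s f_y = 5.38 × 75 = 403.5 kips.
Try a within the flange: a = T/(0.85 f'_c b_f) = 403.5/(0.85 × 4.5 × 31) = 3.403 in.
Since a = 3.403 ≤ h_f = 4.2 in, the stress block lies entirely in the flange; analyse as a rectangular beam of width b_f.
M_n = T(d − a/2) = 403.5 × (32.2 − 1.7015) = 12306.1 kip·in.
M_n = 12306.1/12 = 1025.51 kip·ft.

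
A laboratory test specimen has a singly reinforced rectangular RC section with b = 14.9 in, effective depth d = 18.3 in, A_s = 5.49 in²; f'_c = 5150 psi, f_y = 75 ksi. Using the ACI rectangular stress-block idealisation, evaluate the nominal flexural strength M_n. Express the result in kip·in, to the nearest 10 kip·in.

M_n ≈ 6240 kip·in

T = A_s f_y = 5.49 × 75 = 411.75 kips.
a = T/(0.85 f'_c b) = 411.75/(0.85 × 5.15 × 14.9) = 6.313 in.
M_n = T(d − a/2) = 411.75 × (18.3 − 3.1565) = 6235.3 kip·in.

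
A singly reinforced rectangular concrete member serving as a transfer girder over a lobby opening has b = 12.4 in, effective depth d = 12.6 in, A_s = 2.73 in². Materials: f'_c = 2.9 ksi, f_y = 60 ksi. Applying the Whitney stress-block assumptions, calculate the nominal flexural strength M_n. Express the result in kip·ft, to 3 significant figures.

T = A_s f_y = 2.73 × 60 = 163.8 kips.
a = T/(0.85 f'_c b) = 163.8/(0.85 × 2.9 × 12.4) = 5.359 in.
M_n = T(d − a/2) = 163.8 × (12.6 − 2.6795) = 1625.0 kip·in = 1625.0/12 = 135.42 kip·ft.

M_n ≈ 135 kip·ft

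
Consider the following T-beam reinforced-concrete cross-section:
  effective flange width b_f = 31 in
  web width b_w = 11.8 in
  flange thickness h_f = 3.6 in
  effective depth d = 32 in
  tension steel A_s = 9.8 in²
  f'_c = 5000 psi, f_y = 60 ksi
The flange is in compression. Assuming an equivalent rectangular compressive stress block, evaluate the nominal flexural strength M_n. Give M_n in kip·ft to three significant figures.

M_n ≈ 1450 kip·ft

Tension: T = A_s f_y = 9.8 × 60 = 588 kips.
Try a within the flange: a = T/(0.85 f'_c b_f) = 588/(0.85 × 5 × 31) = 4.463 in.
a = 4.463 > h_f = 3.6 in: the block extends into the web. Split into flange-overhang and web parts.
C_f = 0.85 f'_c (b_f − b_w) h_f = 0.85 × 5 × (31 − 11.8) × 3.6 = 293.8 kips.
Remaining web compression depth: a_w = (T − C_f)/(0.85 f'_c b_w) = (588 − 293.8)/(0.85 × 5 × 11.8) = 5.866 in.
M_n = C_f(d − h_f/2) + (T − C_f)(d − a_w/2) = 293.8 × (32 − 1.8) + 294.2 × (32 − 2.933) = 8872.8 + 8551.5 = 17424.3 kip·in.
M_n = 17424.3/12 = 1452.03 kip·ft.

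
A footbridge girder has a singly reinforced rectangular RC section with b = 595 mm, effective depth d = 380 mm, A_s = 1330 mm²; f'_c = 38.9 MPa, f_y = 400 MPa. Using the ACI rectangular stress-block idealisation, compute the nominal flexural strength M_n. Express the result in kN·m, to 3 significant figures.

M_n ≈ 195 kN·m

T = A_s f_y = 1330 × 400 = 532000 N = 532 kN.
From C = T: a = T/(0.85 f'_c b) = 532000/(0.85 × 38.9 × 595) = 27.04 mm.
M_n = T(d − a/2) = 532 kN × (380 − 13.52) mm = 194.97 kN·m.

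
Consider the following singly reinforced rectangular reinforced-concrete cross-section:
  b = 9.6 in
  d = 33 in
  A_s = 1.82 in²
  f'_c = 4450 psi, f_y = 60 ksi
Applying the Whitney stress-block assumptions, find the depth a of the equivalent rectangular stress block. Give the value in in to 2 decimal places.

a ≈ 3.01 in

T = A_s f_y = 1.82 × 60 = 109.2 kips.
a = T/(0.85 f'_c b) = 109.2/(0.85 × 4.45 × 9.6) = 3.01 in.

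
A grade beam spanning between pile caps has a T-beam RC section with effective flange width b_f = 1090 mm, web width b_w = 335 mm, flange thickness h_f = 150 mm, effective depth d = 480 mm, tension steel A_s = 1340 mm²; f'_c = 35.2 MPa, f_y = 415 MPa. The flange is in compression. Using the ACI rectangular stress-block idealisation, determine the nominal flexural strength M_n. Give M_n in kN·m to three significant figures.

Tension: T = A_s f_y = 1340 × 415 = 556100 N.
Try a within the flange: a = T/(0.85 f'_c b_f) = 556100/(0.85 × 35.2 × 1090) = 17.05 mm.
Since a = 17.05 ≤ h_f = 150 mm, the stress block lies entirely in the flange; analyse as a rectangular beam of width b_f.
M_n = T(d − a/2) = 556100 × (480 − 8.525) = 262.19 × 10⁶ N·mm.
M_n = 262.19 kN·m.

M_n ≈ 262 kN·m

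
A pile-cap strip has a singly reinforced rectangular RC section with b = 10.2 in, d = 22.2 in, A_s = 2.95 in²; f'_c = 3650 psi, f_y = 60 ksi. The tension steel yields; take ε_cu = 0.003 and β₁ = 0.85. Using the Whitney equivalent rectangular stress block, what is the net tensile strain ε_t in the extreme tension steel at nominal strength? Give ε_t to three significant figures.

a = A_s f_y/(0.85 f'_c b) = 5.593 in.
β₁ = 0.85, so c = a/β₁ = 5.593/0.85 = 6.580 in.
From the linear strain diagram with ε_cu = 0.003: ε_t = 0.003 (d − c)/c = 0.003 × (22.2 − 6.580)/6.580 = 0.00712.
Since ε_t ≥ 0.005, the section is tension-controlled.

ε_t ≈ 0.00712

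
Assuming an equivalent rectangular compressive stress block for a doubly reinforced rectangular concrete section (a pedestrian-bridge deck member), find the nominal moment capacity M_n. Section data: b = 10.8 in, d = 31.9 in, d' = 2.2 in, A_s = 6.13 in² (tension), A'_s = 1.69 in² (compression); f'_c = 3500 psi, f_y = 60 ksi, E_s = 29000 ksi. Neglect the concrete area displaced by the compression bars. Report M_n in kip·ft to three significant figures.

Assume both steels yield.
a = (A_s − A'_s) f_y/(0.85 f'_c b) = (6.13 − 1.69) × 60/(0.85 × 3.5 × 10.8) = 8.291 in.
c = a/β₁ = 8.291/0.85 = 9.754 in; ε'_s = 0.003(c − d')/c = 0.0023 ≥ ε_y = 0.0021, so the compression steel yields.
M_n = (A_s − A'_s) f_y (d − a/2) + A'_s f_y (d − d') = 266.4 × (31.9 − 4.1455) + 101.4 × (31.9 − 2.2) = 7393.8 + 3011.6 = 10405.4 kip·in = 10405.4/12 = 867.12 kip·ft.

M_n ≈ 867 kip·ft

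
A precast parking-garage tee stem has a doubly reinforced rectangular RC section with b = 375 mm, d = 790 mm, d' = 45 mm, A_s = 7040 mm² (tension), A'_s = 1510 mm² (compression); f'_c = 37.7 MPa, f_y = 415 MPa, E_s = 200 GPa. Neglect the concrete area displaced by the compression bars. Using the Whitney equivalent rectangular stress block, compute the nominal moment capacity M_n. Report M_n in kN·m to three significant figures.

M_n ≈ 2060 kN·m

Assume both tension and compression steel yield.
Net tension couple steel: A_s − A'_s = 5530 mm².
a = (A_s − A'_s) f_y / (0.85 f'_c b) = 2294950/(0.85 × 37.7 × 375) = 190.98 mm.
c = a/β₁ = 190.98/0.781 = 244.53 mm; ε'_s = 0.003(c − d')/c = 0.0024 ≥ f_y/E_s = 0.0021, so compression steel does yield.
M_n = (A_s − A'_s) f_y (d − a/2) + A'_s f_y (d − d') = [2294950 × (790 − 95.49) + 626650 × (790 − 45)] × 10⁻⁶ = 1593.87 + 466.85 = 2060.72 kN·m.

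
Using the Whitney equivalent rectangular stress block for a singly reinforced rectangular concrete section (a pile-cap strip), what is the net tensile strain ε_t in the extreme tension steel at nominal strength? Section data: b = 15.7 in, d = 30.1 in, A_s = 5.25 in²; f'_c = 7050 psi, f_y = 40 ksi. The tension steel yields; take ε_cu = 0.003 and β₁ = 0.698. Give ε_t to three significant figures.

ε_t ≈ 0.0252

a = A_s f_y/(0.85 f'_c b) = 2.232 in.
β₁ = 0.698, so c = a/β₁ = 2.232/0.698 = 3.198 in.
From the linear strain diagram with ε_cu = 0.003: ε_t = 0.003 (d − c)/c = 0.003 × (30.1 − 3.198)/3.198 = 0.0252.
Since ε_t ≥ 0.005, the section is tension-controlled.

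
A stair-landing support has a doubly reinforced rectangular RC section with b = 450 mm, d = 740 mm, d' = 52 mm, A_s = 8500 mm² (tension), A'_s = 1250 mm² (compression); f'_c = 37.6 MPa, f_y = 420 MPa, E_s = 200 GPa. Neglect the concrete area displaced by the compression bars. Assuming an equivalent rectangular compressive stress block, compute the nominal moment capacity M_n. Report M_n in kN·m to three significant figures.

M_n ≈ 2290 kN·m

Assume both tension and compression steel yield.
Net tension couple steel: A_s − A'_s = 7250 mm².
a = (A_s − A'_s) f_y / (0.85 f'_c b) = 3045000/(0.85 × 37.6 × 450) = 211.72 mm.
c = a/β₁ = 211.72/0.781 = 271.09 mm; ε'_s = 0.003(c − d')/c = 0.0024 ≥ f_y/E_s = 0.0021, so compression steel does yield.
M_n = (A_s − A'_s) f_y (d − a/2) + A'_s f_y (d − d') = [3045000 × (740 − 105.86) + 525000 × (740 − 52)] × 10⁻⁶ = 1930.96 + 361.20 = 2292.16 kN·m.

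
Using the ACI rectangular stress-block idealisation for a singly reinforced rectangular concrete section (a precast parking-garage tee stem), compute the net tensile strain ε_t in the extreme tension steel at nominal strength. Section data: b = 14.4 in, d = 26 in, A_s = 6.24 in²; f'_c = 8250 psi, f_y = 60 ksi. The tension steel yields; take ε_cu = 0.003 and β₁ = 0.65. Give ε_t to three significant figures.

a = A_s f_y/(0.85 f'_c b) = 3.708 in.
β₁ = 0.65, so c = a/β₁ = 3.708/0.65 = 5.705 in.
From the linear strain diagram with ε_cu = 0.003: ε_t = 0.003 (d − c)/c = 0.003 × (26 − 5.705)/5.705 = 0.0107.
Since ε_t ≥ 0.005, the section is tension-controlled.

ε_t ≈ 0.0107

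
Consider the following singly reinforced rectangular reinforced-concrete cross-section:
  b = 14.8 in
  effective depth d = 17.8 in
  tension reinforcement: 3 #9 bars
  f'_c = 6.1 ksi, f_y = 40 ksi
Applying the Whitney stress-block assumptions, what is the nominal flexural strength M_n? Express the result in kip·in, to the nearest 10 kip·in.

A_s = 3 × 1 = 3 in².
T = A_s f_y = 3 × 40 = 120 kips.
a = T/(0.85 f'_c b) = 120/(0.85 × 6.1 × 14.8) = 1.564 in.
M_n = T(d − a/2) = 120 × (17.8 − 0.782) = 2042.2 kip·in.

M_n ≈ 2040 kip·in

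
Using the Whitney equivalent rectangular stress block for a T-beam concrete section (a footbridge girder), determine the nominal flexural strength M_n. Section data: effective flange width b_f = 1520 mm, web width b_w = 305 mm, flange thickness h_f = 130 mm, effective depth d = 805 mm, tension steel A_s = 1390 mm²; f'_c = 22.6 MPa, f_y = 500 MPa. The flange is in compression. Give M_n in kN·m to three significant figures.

M_n ≈ 551 kN·m

Tension: T = A_s f_y = 1390 × 500 = 695000 N.
Try a within the flange: a = T/(0.85 f'_c b_f) = 695000/(0.85 × 22.6 × 1520) = 23.80 mm.
Since a = 23.80 ≤ h_f = 130 mm, the stress block lies entirely in the flange; analyse as a rectangular beam of width b_f.
M_n = T(d − a/2) = 695000 × (805 − 11.9) = 551.20 × 10⁶ N·mm.
M_n = 551.20 kN·m.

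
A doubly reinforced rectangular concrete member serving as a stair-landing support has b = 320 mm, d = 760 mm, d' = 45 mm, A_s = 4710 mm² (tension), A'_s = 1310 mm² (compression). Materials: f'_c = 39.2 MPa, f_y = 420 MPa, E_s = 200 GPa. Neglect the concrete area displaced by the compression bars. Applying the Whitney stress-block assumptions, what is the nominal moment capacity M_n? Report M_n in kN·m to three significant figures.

Assume both tension and compression steel yield.
Net tension couple steel: A_s − A'_s = 3400 mm².
a = (A_s − A'_s) f_y / (0.85 f'_c b) = 1428000/(0.85 × 39.2 × 320) = 133.93 mm.
c = a/β₁ = 133.93/0.77 = 173.94 mm; ε'_s = 0.003(c − d')/c = 0.0022 ≥ f_y/E_s = 0.0021, so compression steel does yield.
M_n = (A_s − A'_s) f_y (d − a/2) + A'_s f_y (d − d') = [1428000 × (760 − 66.965) + 550200 × (760 − 45)] × 10⁻⁶ = 989.65 + 393.39 = 1383.04 kN·m.

M_n ≈ 1380 kN·m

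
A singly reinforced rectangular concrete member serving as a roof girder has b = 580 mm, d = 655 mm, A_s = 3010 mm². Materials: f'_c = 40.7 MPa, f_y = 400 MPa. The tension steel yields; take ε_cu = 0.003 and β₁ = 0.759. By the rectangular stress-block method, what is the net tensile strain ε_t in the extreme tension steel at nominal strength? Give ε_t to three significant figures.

ε_t ≈ 0.0219

a = A_s f_y/(0.85 f'_c b) = 60.00 mm.
β₁ = 0.759, so c = a/β₁ = 60.00/0.759 = 79.05 mm.
From the linear strain diagram with ε_cu = 0.003: ε_t = 0.003 (d − c)/c = 0.003 × (655 − 79.05)/79.05 = 0.0219.
Since ε_t ≥ 0.005, the section is tension-controlled.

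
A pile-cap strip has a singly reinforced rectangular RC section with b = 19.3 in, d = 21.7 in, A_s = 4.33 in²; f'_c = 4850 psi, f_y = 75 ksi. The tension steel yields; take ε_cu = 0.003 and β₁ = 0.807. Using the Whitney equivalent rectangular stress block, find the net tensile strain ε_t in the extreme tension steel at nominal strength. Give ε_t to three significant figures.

ε_t ≈ 0.00987

a = A_s f_y/(0.85 f'_c b) = 4.082 in.
β₁ = 0.807, so c = a/β₁ = 4.082/0.807 = 5.058 in.
From the linear strain diagram with ε_cu = 0.003: ε_t = 0.003 (d − c)/c = 0.003 × (21.7 − 5.058)/5.058 = 0.00987.
Since ε_t ≥ 0.005, the section is tension-controlled.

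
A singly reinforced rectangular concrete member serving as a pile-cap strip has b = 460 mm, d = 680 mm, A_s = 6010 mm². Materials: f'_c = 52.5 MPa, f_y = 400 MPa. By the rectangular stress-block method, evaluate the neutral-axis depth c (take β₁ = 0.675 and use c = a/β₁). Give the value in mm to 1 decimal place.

c ≈ 173.5 mm

T = A_s f_y = 6010 × 400 = 2404000 N = 2404 kN.
Setting C = 0.85 f'_c a b equal to T: a = 2404000/(0.85 × 52.5 × 460) = 117.111 mm.
With β₁ = 0.675, c = a/β₁ = 117.111/0.675 = 173.5 mm.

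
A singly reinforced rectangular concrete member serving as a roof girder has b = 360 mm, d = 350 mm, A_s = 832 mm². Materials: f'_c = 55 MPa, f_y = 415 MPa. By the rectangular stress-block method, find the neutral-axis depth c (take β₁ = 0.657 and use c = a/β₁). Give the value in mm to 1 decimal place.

T = A_s f_y = 832 × 415 = 345280 N = 345.28 kN.
Setting C = 0.85 f'_c a b equal to T: a = 345280/(0.85 × 55 × 360) = 20.516 mm.
With β₁ = 0.657, c = a/β₁ = 20.516/0.657 = 31.2 mm.

c ≈ 31.2 mm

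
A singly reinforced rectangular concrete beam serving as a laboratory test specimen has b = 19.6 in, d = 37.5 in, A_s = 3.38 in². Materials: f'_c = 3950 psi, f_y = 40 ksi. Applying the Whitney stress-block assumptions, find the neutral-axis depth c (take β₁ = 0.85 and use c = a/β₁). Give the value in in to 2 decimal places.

T = A_s f_y = 3.38 × 40 = 135.2 kips.
a = T/(0.85 f'_c b) = 135.2/(0.85 × 3.95 × 19.6) = 2.0545 in.
With β₁ = 0.85, c = a/β₁ = 2.0545/0.85 = 2.42 in.

c ≈ 2.42 in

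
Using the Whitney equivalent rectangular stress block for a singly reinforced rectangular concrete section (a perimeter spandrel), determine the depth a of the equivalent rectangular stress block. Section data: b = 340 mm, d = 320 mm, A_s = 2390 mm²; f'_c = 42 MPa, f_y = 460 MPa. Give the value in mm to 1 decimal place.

T = A_s f_y = 2390 × 460 = 1099400 N = 1099.4 kN.
Setting C = 0.85 f'_c a b equal to T: a = 1099400/(0.85 × 42 × 340) = 90.6 mm.

a ≈ 90.6 mm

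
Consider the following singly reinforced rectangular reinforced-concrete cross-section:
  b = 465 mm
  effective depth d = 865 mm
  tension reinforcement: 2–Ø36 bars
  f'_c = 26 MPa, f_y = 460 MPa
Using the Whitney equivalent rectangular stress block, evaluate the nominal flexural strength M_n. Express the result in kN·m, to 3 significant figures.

M_n ≈ 767 kN·m

A_s = 2 × 1018 = 2036 mm².
T = A_s f_y = 2036 × 460 = 936560 N = 936.56 kN.
From C = T: a = T/(0.85 f'_c b) = 936560/(0.85 × 26 × 465) = 91.14 mm.
M_n = T(d − a/2) = 936.56 kN × (865 − 45.57) mm = 767.45 kN·m.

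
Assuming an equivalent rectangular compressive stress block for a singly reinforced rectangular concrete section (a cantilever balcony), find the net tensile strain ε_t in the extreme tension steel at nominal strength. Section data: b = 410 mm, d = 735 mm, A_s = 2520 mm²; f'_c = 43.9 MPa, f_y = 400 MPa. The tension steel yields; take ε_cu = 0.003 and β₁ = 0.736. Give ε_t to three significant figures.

a = A_s f_y/(0.85 f'_c b) = 65.89 mm.
β₁ = 0.736, so c = a/β₁ = 65.89/0.736 = 89.52 mm.
From the linear strain diagram with ε_cu = 0.003: ε_t = 0.003 (d − c)/c = 0.003 × (735 − 89.52)/89.52 = 0.0216.
Since ε_t ≥ 0.005, the section is tension-controlled.

ε_t ≈ 0.0216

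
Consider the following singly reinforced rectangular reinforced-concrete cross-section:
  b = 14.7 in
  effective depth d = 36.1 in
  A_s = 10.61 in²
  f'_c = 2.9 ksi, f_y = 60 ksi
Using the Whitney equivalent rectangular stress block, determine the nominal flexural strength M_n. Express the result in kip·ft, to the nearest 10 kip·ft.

T = A_s f_y = 10.61 × 60 = 636.6 kips.
a = T/(0.85 f'_c b) = 636.6/(0.85 × 2.9 × 14.7) = 17.568 in.
M_n = T(d − a/2) = 636.6 × (36.1 − 8.784) = 17389.4 kip·in = 17389.4/12 = 1449.12 kip·ft.

M_n ≈ 1450 kip·ft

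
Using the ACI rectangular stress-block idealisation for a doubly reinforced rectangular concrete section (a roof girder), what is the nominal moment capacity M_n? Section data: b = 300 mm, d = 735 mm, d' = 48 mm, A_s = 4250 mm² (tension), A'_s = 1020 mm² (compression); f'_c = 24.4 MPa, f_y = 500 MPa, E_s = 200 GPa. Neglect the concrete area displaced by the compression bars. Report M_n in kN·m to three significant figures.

M_n ≈ 1330 kN·m

Assume both tension and compression steel yield.
Net tension couple steel: A_s − A'_s = 3230 mm².
a = (A_s − A'_s) f_y / (0.85 f'_c b) = 1615000/(0.85 × 24.4 × 300) = 259.56 mm.
c = a/β₁ = 259.56/0.85 = 305.36 mm; ε'_s = 0.003(c − d')/c = 0.0025 ≥ f_y/E_s = 0.0025, so compression steel does yield.
M_n = (A_s − A'_s) f_y (d − a/2) + A'_s f_y (d − d') = [1615000 × (735 − 129.78) + 510000 × (735 − 48)] × 10⁻⁶ = 977.43 + 350.37 = 1327.80 kN·m.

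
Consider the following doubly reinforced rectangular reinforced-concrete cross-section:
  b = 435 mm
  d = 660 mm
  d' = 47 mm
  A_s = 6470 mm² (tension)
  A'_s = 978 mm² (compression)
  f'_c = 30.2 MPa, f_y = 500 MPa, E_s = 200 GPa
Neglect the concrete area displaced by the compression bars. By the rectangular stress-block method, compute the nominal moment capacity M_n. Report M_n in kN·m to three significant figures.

M_n ≈ 1770 kN·m

Assume both tension and compression steel yield.
Net tension couple steel: A_s − A'_s = 5492 mm².
a = (A_s − A'_s) f_y / (0.85 f'_c b) = 2746000/(0.85 × 30.2 × 435) = 245.92 mm.
c = a/β₁ = 245.92/0.834 = 294.87 mm; ε'_s = 0.003(c − d')/c = 0.0025 ≥ f_y/E_s = 0.0025, so compression steel does yield.
M_n = (A_s − A'_s) f_y (d − a/2) + A'_s f_y (d − d') = [2746000 × (660 − 122.96) + 489000 × (660 − 47)] × 10⁻⁶ = 1474.71 + 299.76 = 1774.47 kN·m.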